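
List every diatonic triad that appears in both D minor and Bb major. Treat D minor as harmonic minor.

Dm, Gm, Bb

Triads in D minor (harmonic minor): Dm (i), Edim (ii°), Faug (III+), Gm (iv), A (V), Bb (VI), C#dim (vii°).
Triads in Bb major: Bb (I), Cm (ii), Dm (iii), Eb (IV), F (V), Gm (vi), Adim (vii°).
Shared triads with their functions: Dm (i in D minor, iii in Bb major); Gm (iv in D minor, vi in Bb major); Bb (VI in D minor, I in Bb major).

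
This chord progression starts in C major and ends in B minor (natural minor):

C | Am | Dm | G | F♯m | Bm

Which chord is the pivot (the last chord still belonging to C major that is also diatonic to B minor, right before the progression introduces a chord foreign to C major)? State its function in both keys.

G — V in C major, VI in B minor

Chords diatonic to C major: C, Dm, Em, F, G, Am, Bdim.
Reading the progression, the first chord not in that set is F♯m, so the modulation leaves C major there.
The chord immediately before F♯m is G, which is diatonic to both keys: V in C major and VI in B minor.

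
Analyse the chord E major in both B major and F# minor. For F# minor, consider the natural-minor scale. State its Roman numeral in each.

The scale of B major is B C# D# E F# G# A#; E is degree 4, and the triad built there (E-G#-B) is major, so it is IV.
The scale of F# minor (natural minor) is F# G# A B C# D E; E is degree 7, and the triad built there (E-G#-B) is major, so it is VII.

IV in B major; VII in F# minor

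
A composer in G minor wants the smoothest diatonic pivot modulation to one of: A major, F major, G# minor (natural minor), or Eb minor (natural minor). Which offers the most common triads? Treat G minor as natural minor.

Triads of G minor (natural minor): G minor (i), A diminished (ii°), Bb major (III), C minor (iv), D minor (v), Eb major (VI), F major (VII).
A major shares 0: none.
F major shares 4: Gm, Bb, Dm, F.
G# minor (natural minor) shares 0: none.
Eb minor (natural minor) shares 0: none.
The most common triads (4) are shared with F major.

F major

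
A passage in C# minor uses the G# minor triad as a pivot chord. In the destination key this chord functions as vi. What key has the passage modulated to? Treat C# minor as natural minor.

B major

The numeral vi denotes a minor triad on scale degree 6. With G# on degree 6, the tonic of the new key is B.
Degree 6 carries a minor triad in major keys, so the destination is B major.
Check: the diatonic triads of B major are B (I), C#m (ii), D#m (iii), E (IV), F# (V), G#m (vi), A#dim (vii°) — G# minor is indeed vi.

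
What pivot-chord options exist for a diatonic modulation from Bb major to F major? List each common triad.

Bb, Dm, F, Gm

Triads in Bb major: Bb (I), Cm (ii), Dm (iii), Eb (IV), F (V), Gm (vi), Adim (vii°).
Triads in F major: F (I), Gm (ii), Am (iii), Bb (IV), C (V), Dm (vi), Edim (vii°).
Shared triads with their functions: Bb (I in Bb major, IV in F major); Dm (iii in Bb major, vi in F major); F (V in Bb major, I in F major); Gm (vi in Bb major, ii in F major).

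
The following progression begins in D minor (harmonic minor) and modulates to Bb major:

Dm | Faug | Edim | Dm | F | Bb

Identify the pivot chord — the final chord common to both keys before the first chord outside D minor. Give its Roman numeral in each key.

Chords diatonic to D minor: Dm, Edim, Faug, Gm, A, Bb, C#dim.
Reading the progression, the first chord not in that set is F, so the modulation leaves D minor there.
The chord immediately before F is Dm, which is diatonic to both keys: i in D minor and iii in Bb major.

Dm — i in D minor, iii in Bb major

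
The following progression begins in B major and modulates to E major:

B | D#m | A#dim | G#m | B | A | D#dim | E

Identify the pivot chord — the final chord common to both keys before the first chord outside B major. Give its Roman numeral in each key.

Chords diatonic to B major: B, C#m, D#m, E, F#, G#m, A#dim.
Reading the progression, the first chord not in that set is A, so the modulation leaves B major there.
The chord immediately before A is B, which is diatonic to both keys: I in B major and V in E major.

B — I in B major, V in E major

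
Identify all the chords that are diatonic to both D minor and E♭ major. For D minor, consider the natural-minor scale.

Gm, B♭

Triads in D minor (natural minor): D minor (i), E diminished (ii°), F major (III), G minor (iv), A minor (v), B♭ major (VI), C major (VII).
Triads in E♭ major: E♭ major (I), F minor (ii), G minor (iii), A♭ major (IV), B♭ major (V), C minor (vi), D diminished (vii°).
Shared triads with their functions: G minor (iv in D minor, iii in E♭ major); B♭ major (VI in D minor, V in E♭ major).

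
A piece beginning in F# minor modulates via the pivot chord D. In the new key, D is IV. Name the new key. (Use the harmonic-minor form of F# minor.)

The numeral IV denotes a major triad on scale degree 4. With D on degree 4, the tonic of the new key is A.
Degree 4 carries a major triad in major keys, so the destination is A major.
Check: the diatonic triads of A major are A (I), Bm (ii), C#m (iii), D (IV), E (V), F#m (vi), G#dim (vii°) — D is indeed IV.

A major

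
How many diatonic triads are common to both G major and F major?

Diatonic triads of G major: G (I), Am (ii), Bm (iii), C (IV), D (V), Em (vi), F#dim (vii°).
Diatonic triads of F major: F (I), Gm (ii), Am (iii), Bb (IV), C (V), Dm (vi), Edim (vii°).
Matching root and quality in both lists: Am, C.
That gives 2 common triads.

2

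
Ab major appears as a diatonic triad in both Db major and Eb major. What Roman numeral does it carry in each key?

V in Db major; IV in Eb major

The scale of Db major is Db Eb F Gb Ab Bb C; Ab is degree 5, and the triad built there (Ab-C-Eb) is major, so it is V.
The scale of Eb major is Eb F G Ab Bb C D; Ab is degree 4, and the triad built there (Ab-C-Eb) is major, so it is IV.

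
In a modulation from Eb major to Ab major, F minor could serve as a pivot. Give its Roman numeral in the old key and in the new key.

ii in Eb major; vi in Ab major

The scale of Eb major is Eb F G Ab Bb C D; F is degree 2, and the triad built there (F-Ab-C) is minor, so it is ii.
The scale of Ab major is Ab Bb C Db Eb F G; F is degree 6, and the triad built there (F-Ab-C) is minor, so it is vi.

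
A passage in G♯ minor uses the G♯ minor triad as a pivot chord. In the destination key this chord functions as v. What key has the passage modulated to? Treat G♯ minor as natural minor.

The numeral v denotes a minor triad on scale degree 5. With G♯ on degree 5, the tonic of the new key is C♯.
Degree 5 carries a minor triad in natural-minor keys, so the destination is C♯ minor.
Check: the diatonic triads of C♯ minor (natural minor) are C♯m (i), D♯dim (ii°), E (III), F♯m (iv), G♯m (v), A (VI), B (VII) — G♯ minor is indeed v.

C♯ minor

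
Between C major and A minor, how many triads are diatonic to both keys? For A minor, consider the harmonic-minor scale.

4

Diatonic triads of C major: C (I), Dm (ii), Em (iii), F (IV), G (V), Am (vi), Bdim (vii°).
Diatonic triads of A minor (harmonic minor): Am (i), Bdim (ii°), Caug (III+), Dm (iv), E (V), F (VI), G#dim (vii°).
Matching root and quality in both lists: Dm, F, Am, Bdim.
That gives 4 common triads.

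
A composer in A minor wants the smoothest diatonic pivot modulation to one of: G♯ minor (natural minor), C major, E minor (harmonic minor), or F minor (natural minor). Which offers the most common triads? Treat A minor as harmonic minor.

C major

Triads of A minor (harmonic minor): A minor (i), B diminished (ii°), C augmented (III+), D minor (iv), E major (V), F major (VI), G♯ diminished (vii°).
G♯ minor (natural minor) shares 1: E.
C major shares 4: Am, Bdim, Dm, F.
E minor (harmonic minor) shares 1: Am.
F minor (natural minor) shares 0: none.
The most common triads (4) are shared with C major.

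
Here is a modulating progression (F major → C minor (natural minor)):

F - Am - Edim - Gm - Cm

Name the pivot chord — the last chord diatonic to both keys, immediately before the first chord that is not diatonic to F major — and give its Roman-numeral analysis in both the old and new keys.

Chords diatonic to F major: F, Gm, Am, Bb, C, Dm, Edim.
Reading the progression, the first chord not in that set is Cm, so the modulation leaves F major there.
The chord immediately before Cm is Gm, which is diatonic to both keys: ii in F major and v in C minor.

Gm — ii in F major, v in C minor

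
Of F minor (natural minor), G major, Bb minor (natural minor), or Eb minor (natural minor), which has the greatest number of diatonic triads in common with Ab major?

Triads of Ab major: Ab major (I), Bb minor (ii), C minor (iii), Db major (IV), Eb major (V), F minor (vi), G diminished (vii°).
F minor (natural minor) shares 7: Ab, Bbm, Cm, Db, Eb, Fm, Gdim.
G major shares 0: none.
Bb minor (natural minor) shares 4: Ab, Bbm, Db, Fm.
Eb minor (natural minor) shares 2: Bbm, Db.
The most common triads (7) are shared with F minor.

F minor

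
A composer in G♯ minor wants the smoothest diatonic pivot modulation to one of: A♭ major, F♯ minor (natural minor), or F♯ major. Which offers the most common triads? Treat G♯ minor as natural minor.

F♯ major

Triads of G♯ minor (natural minor): G♯m (i), A♯dim (ii°), B (III), C♯m (iv), D♯m (v), E (VI), F♯ (VII).
A♭ major shares 0: none.
F♯ minor (natural minor) shares 2: C♯m, E.
F♯ major shares 4: G♯m, B, D♯m, F♯.
The most common triads (4) are shared with F♯ major.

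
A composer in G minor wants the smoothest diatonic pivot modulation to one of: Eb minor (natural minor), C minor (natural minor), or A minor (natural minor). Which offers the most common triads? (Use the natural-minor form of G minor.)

Triads of G minor (natural minor): Gm (i), Adim (ii°), Bb (III), Cm (iv), Dm (v), Eb (VI), F (VII).
Eb minor (natural minor) shares 0: none.
C minor (natural minor) shares 4: Gm, Bb, Cm, Eb.
A minor (natural minor) shares 2: Dm, F.
The most common triads (4) are shared with C minor.

C minor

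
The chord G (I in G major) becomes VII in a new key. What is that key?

The numeral VII denotes a major triad on scale degree 7. With G on degree 7, the tonic of the new key is A.
Degree 7 carries a major triad in natural-minor keys, so the destination is A minor.
Check: the diatonic triads of A minor (natural minor) are Am (i), Bdim (ii°), C (III), Dm (iv), Em (v), F (VI), G (VII) — G is indeed VII.

A minor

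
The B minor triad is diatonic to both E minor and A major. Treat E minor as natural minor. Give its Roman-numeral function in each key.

v in E minor; ii in A major

The scale of E minor (natural minor) is E F# G A B C D; B is degree 5, and the triad built there (B-D-F#) is minor, so it is v.
The scale of A major is A B C# D E F# G#; B is degree 2, and the triad built there (B-D-F#) is minor, so it is ii.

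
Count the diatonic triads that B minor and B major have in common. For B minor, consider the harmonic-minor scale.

2

Diatonic triads of B minor (harmonic minor): B minor (i), C♯ diminished (ii°), D augmented (III+), E minor (iv), F♯ major (V), G major (VI), A♯ diminished (vii°).
Diatonic triads of B major: B major (I), C♯ minor (ii), D♯ minor (iii), E major (IV), F♯ major (V), G♯ minor (vi), A♯ diminished (vii°).
Matching root and quality in both lists: F♯ major, A♯ diminished.
That gives 2 common triads.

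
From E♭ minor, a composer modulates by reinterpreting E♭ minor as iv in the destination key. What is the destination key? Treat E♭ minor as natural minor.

The numeral iv denotes a minor triad on scale degree 4. With E♭ on degree 4, the tonic of the new key is B♭.
Degree 4 carries a minor triad in minor keys, so the destination is B♭ minor.
Check: the diatonic triads of B♭ minor (natural minor) are B♭m (i), Cdim (ii°), D♭ (III), E♭m (iv), Fm (v), G♭ (VI), A♭ (VII) — E♭ minor is indeed iv.

B♭ minor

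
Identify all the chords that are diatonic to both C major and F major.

C, Dm, F, Am

Triads in C major: C (I), Dm (ii), Em (iii), F (IV), G (V), Am (vi), Bdim (vii°).
Triads in F major: F (I), Gm (ii), Am (iii), Bb (IV), C (V), Dm (vi), Edim (vii°).
Shared triads with their functions: C (I in C major, V in F major); Dm (ii in C major, vi in F major); F (IV in C major, I in F major); Am (vi in C major, iii in F major).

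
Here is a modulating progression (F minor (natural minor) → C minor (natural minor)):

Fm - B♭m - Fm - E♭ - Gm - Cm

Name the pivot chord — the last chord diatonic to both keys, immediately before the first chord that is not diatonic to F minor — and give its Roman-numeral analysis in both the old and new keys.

E♭ — VII in F minor, III in C minor

Chords diatonic to F minor: Fm, Gdim, A♭, B♭m, Cm, D♭, E♭.
Reading the progression, the first chord not in that set is Gm, so the modulation leaves F minor there.
The chord immediately before Gm is E♭, which is diatonic to both keys: VII in F minor and III in C minor.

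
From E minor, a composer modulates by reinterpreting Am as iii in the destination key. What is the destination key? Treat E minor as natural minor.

F major

The numeral iii denotes a minor triad on scale degree 3. With A on degree 3, the tonic of the new key is F.
Degree 3 carries a minor triad in major keys, so the destination is F major.
Check: the diatonic triads of F major are F (I), Gm (ii), Am (iii), Bb (IV), C (V), Dm (vi), Edim (vii°) — Am is indeed iii.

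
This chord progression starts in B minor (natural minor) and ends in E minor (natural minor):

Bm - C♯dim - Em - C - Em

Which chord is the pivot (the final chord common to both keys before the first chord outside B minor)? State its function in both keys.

Em — iv in B minor, i in E minor

Chords diatonic to B minor: Bm, C♯dim, D, Em, F♯m, G, A.
Reading the progression, the first chord not in that set is C, so the modulation leaves B minor there.
The chord immediately before C is Em, which is diatonic to both keys: iv in B minor and i in E minor.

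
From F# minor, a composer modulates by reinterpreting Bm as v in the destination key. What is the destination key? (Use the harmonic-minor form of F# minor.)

E minor

The numeral v denotes a minor triad on scale degree 5. With B on degree 5, the tonic of the new key is E.
Degree 5 carries a minor triad in natural-minor keys, so the destination is E minor.
Check: the diatonic triads of E minor (natural minor) are Em (i), F#dim (ii°), G (III), Am (iv), Bm (v), C (VI), D (VII) — Bm is indeed v.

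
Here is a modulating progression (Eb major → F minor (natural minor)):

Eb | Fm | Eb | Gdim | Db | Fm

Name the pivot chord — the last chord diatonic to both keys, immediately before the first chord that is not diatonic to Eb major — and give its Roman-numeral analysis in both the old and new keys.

Eb — I in Eb major, VII in F minor

Chords diatonic to Eb major: Eb, Fm, Gm, Ab, Bb, Cm, Ddim.
Reading the progression, the first chord not in that set is Gdim, so the modulation leaves Eb major there.
The chord immediately before Gdim is Eb, which is diatonic to both keys: I in Eb major and VII in F minor.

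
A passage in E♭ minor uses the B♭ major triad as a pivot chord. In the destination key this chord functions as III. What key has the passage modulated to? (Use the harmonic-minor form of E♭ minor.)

G minor

The numeral III denotes a major triad on scale degree 3. With B♭ on degree 3, the tonic of the new key is G.
Degree 3 carries a major triad in natural-minor keys, so the destination is G minor.
Check: the diatonic triads of G minor (natural minor) are Gm (i), Adim (ii°), B♭ (III), Cm (iv), Dm (v), E♭ (VI), F (VII) — B♭ major is indeed III.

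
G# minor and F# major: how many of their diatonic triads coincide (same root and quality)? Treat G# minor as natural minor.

4

Diatonic triads of G# minor (natural minor): G#m (i), A#dim (ii°), B (III), C#m (iv), D#m (v), E (VI), F# (VII).
Diatonic triads of F# major: F# (I), G#m (ii), A#m (iii), B (IV), C# (V), D#m (vi), E#dim (vii°).
Matching root and quality in both lists: G#m, B, D#m, F#.
That gives 4 common triads.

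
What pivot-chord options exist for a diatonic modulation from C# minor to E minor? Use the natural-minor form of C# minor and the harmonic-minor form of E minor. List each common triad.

D#dim, B

Triads in C# minor (natural minor): C# minor (i), D# diminished (ii°), E major (III), F# minor (iv), G# minor (v), A major (VI), B major (VII).
Triads in E minor (harmonic minor): E minor (i), F# diminished (ii°), G augmented (III+), A minor (iv), B major (V), C major (VI), D# diminished (vii°).
Shared triads with their functions: D# diminished (ii° in C# minor, vii° in E minor); B major (VII in C# minor, V in E minor).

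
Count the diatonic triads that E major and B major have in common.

Diatonic triads of E major: E (I), F#m (ii), G#m (iii), A (IV), B (V), C#m (vi), D#dim (vii°).
Diatonic triads of B major: B (I), C#m (ii), D#m (iii), E (IV), F# (V), G#m (vi), A#dim (vii°).
Matching root and quality in both lists: E, G#m, B, C#m.
That gives 4 common triads.

4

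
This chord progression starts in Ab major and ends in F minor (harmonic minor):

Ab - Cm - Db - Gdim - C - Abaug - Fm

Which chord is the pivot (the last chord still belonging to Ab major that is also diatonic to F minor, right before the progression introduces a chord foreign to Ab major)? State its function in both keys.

Chords diatonic to Ab major: Ab, Bbm, Cm, Db, Eb, Fm, Gdim.
Reading the progression, the first chord not in that set is C, so the modulation leaves Ab major there.
The chord immediately before C is Gdim, which is diatonic to both keys: vii° in Ab major and ii° in F minor.

Gdim — vii° in Ab major, ii° in F minor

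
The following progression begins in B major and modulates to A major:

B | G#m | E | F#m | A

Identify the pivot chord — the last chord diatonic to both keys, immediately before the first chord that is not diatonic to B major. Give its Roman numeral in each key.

Chords diatonic to B major: B, C#m, D#m, E, F#, G#m, A#dim.
Reading the progression, the first chord not in that set is F#m, so the modulation leaves B major there.
The chord immediately before F#m is E, which is diatonic to both keys: IV in B major and V in A major.

E — IV in B major, V in A major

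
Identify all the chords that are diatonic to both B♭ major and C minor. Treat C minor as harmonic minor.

Triads in B♭ major: B♭ (I), Cm (ii), Dm (iii), E♭ (IV), F (V), Gm (vi), Adim (vii°).
Triads in C minor (harmonic minor): Cm (i), Ddim (ii°), E♭aug (III+), Fm (iv), G (V), A♭ (VI), Bdim (vii°).
Shared triads with their functions: Cm (ii in B♭ major, i in C minor).

Cm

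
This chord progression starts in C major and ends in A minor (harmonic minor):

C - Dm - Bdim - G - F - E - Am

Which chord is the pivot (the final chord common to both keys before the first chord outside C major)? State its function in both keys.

F — IV in C major, VI in A minor

Chords diatonic to C major: C, Dm, Em, F, G, Am, Bdim.
Reading the progression, the first chord not in that set is E, so the modulation leaves C major there.
The chord immediately before E is F, which is diatonic to both keys: IV in C major and VI in A minor.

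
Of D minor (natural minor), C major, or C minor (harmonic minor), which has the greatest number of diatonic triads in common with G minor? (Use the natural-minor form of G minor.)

Triads of G minor (natural minor): Gm (i), Adim (ii°), B♭ (III), Cm (iv), Dm (v), E♭ (VI), F (VII).
D minor (natural minor) shares 4: Gm, B♭, Dm, F.
C major shares 2: Dm, F.
C minor (harmonic minor) shares 1: Cm.
The most common triads (4) are shared with D minor.

D minor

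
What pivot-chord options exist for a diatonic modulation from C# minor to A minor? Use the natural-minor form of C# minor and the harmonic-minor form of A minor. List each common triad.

E

Triads in C# minor (natural minor): C# minor (i), D# diminished (ii°), E major (III), F# minor (iv), G# minor (v), A major (VI), B major (VII).
Triads in A minor (harmonic minor): A minor (i), B diminished (ii°), C augmented (III+), D minor (iv), E major (V), F major (VI), G# diminished (vii°).
Shared triads with their functions: E major (III in C# minor, V in A minor).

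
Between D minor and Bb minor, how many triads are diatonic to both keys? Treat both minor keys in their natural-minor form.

Diatonic triads of D minor (natural minor): Dm (i), Edim (ii°), F (III), Gm (iv), Am (v), Bb (VI), C (VII).
Diatonic triads of Bb minor (natural minor): Bbm (i), Cdim (ii°), Db (III), Ebm (iv), Fm (v), Gb (VI), Ab (VII).
No triad has the same root and quality in both keys.

0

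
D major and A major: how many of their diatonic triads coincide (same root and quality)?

4

Diatonic triads of D major: D (I), Em (ii), F#m (iii), G (IV), A (V), Bm (vi), C#dim (vii°).
Diatonic triads of A major: A (I), Bm (ii), C#m (iii), D (IV), E (V), F#m (vi), G#dim (vii°).
Matching root and quality in both lists: D, F#m, A, Bm.
That gives 4 common triads.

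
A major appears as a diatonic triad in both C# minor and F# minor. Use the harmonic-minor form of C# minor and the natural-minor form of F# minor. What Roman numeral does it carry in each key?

The scale of C# minor (harmonic minor) is C# D# E F# G# A B#; A is degree 6, and the triad built there (A-C#-E) is major, so it is VI.
The scale of F# minor (natural minor) is F# G# A B C# D E; A is degree 3, and the triad built there (A-C#-E) is major, so it is III.

VI in C# minor; III in F# minor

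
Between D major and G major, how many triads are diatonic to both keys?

Diatonic triads of D major: D (I), Em (ii), F♯m (iii), G (IV), A (V), Bm (vi), C♯dim (vii°).
Diatonic triads of G major: G (I), Am (ii), Bm (iii), C (IV), D (V), Em (vi), F♯dim (vii°).
Matching root and quality in both lists: D, Em, G, Bm.
That gives 4 common triads.

4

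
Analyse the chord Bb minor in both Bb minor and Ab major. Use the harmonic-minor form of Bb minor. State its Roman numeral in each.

The scale of Bb minor (harmonic minor) is Bb C Db Eb F Gb A; Bb is degree 1, and the triad built there (Bb-Db-F) is minor, so it is i.
The scale of Ab major is Ab Bb C Db Eb F G; Bb is degree 2, and the triad built there (Bb-Db-F) is minor, so it is ii.

i in Bb minor; ii in Ab major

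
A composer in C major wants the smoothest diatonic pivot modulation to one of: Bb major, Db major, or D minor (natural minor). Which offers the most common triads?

D minor

Triads of C major: C (I), Dm (ii), Em (iii), F (IV), G (V), Am (vi), Bdim (vii°).
Bb major shares 2: Dm, F.
Db major shares 0: none.
D minor (natural minor) shares 4: C, Dm, F, Am.
The most common triads (4) are shared with D minor.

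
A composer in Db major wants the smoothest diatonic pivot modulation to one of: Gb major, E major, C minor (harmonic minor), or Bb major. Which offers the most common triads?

Gb major

Triads of Db major: Db (I), Ebm (ii), Fm (iii), Gb (IV), Ab (V), Bbm (vi), Cdim (vii°).
Gb major shares 4: Db, Ebm, Gb, Bbm.
E major shares 0: none.
C minor (harmonic minor) shares 2: Fm, Ab.
Bb major shares 0: none.
The most common triads (4) are shared with Gb major.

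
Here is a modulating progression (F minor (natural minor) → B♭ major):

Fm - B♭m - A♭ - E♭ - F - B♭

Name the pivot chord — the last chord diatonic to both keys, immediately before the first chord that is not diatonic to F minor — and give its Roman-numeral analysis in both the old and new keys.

E♭ — VII in F minor, IV in B♭ major

Chords diatonic to F minor: Fm, Gdim, A♭, B♭m, Cm, D♭, E♭.
Reading the progression, the first chord not in that set is F, so the modulation leaves F minor there.
The chord immediately before F is E♭, which is diatonic to both keys: VII in F minor and IV in B♭ major.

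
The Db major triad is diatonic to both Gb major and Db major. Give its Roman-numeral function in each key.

V in Gb major; I in Db major

The scale of Gb major is Gb Ab Bb Cb Db Eb F; Db is degree 5, and the triad built there (Db-F-Ab) is major, so it is V.
The scale of Db major is Db Eb F Gb Ab Bb C; Db is degree 1, and the triad built there (Db-F-Ab) is major, so it is I.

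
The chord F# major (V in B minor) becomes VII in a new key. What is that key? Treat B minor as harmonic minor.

The numeral VII denotes a major triad on scale degree 7. With F# on degree 7, the tonic of the new key is G#.
Degree 7 carries a major triad in natural-minor keys, so the destination is G# minor.
Check: the diatonic triads of G# minor (natural minor) are G#m (i), A#dim (ii°), B (III), C#m (iv), D#m (v), E (VI), F# (VII) — F# major is indeed VII.

G# minor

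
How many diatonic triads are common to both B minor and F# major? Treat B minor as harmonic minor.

1

Diatonic triads of B minor (harmonic minor): Bm (i), C#dim (ii°), Daug (III+), Em (iv), F# (V), G (VI), A#dim (vii°).
Diatonic triads of F# major: F# (I), G#m (ii), A#m (iii), B (IV), C# (V), D#m (vi), E#dim (vii°).
Matching root and quality in both lists: F#.
That gives 1 common triad.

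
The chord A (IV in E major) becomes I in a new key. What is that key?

The numeral I denotes a major triad on scale degree 1. With A on degree 1, the tonic of the new key is A.
Degree 1 carries a major triad in major keys, so the destination is A major.
Check: the diatonic triads of A major are A (I), Bm (ii), C♯m (iii), D (IV), E (V), F♯m (vi), G♯dim (vii°) — A is indeed I.

A major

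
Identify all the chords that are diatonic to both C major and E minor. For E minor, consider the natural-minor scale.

Triads in C major: C (I), Dm (ii), Em (iii), F (IV), G (V), Am (vi), Bdim (vii°).
Triads in E minor (natural minor): Em (i), F♯dim (ii°), G (III), Am (iv), Bm (v), C (VI), D (VII).
Shared triads with their functions: C (I in C major, VI in E minor); Em (iii in C major, i in E minor); G (V in C major, III in E minor); Am (vi in C major, iv in E minor).

C, Em, G, Am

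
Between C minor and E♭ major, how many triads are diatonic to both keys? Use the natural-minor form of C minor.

7

Diatonic triads of C minor (natural minor): Cm (i), Ddim (ii°), E♭ (III), Fm (iv), Gm (v), A♭ (VI), B♭ (VII).
Diatonic triads of E♭ major: E♭ (I), Fm (ii), Gm (iii), A♭ (IV), B♭ (V), Cm (vi), Ddim (vii°).
Matching root and quality in both lists: Cm, Ddim, E♭, Fm, Gm, A♭, B♭.
That gives 7 common triads.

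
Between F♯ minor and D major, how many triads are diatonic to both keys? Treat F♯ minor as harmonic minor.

Diatonic triads of F♯ minor (harmonic minor): F♯m (i), G♯dim (ii°), Aaug (III+), Bm (iv), C♯ (V), D (VI), E♯dim (vii°).
Diatonic triads of D major: D (I), Em (ii), F♯m (iii), G (IV), A (V), Bm (vi), C♯dim (vii°).
Matching root and quality in both lists: F♯m, Bm, D.
That gives 3 common triads.

3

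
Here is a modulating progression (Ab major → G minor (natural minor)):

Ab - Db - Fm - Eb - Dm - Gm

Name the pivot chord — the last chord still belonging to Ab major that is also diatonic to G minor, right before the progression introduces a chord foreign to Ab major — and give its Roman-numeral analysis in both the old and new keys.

Eb — V in Ab major, VI in G minor

Chords diatonic to Ab major: Ab, Bbm, Cm, Db, Eb, Fm, Gdim.
Reading the progression, the first chord not in that set is Dm, so the modulation leaves Ab major there.
The chord immediately before Dm is Eb, which is diatonic to both keys: V in Ab major and VI in G minor.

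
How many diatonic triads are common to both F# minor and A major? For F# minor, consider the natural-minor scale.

7

Diatonic triads of F# minor (natural minor): F#m (i), G#dim (ii°), A (III), Bm (iv), C#m (v), D (VI), E (VII).
Diatonic triads of A major: A (I), Bm (ii), C#m (iii), D (IV), E (V), F#m (vi), G#dim (vii°).
Matching root and quality in both lists: F#m, G#dim, A, Bm, C#m, D, E.
That gives 7 common triads.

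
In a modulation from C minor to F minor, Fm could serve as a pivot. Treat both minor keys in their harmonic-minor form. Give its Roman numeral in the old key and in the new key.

The scale of C minor (harmonic minor) is C D Eb F G Ab B; F is degree 4, and the triad built there (F-Ab-C) is minor, so it is iv.
The scale of F minor (harmonic minor) is F G Ab Bb C Db E; F is degree 1, and the triad built there (F-Ab-C) is minor, so it is i.

iv in C minor; i in F minor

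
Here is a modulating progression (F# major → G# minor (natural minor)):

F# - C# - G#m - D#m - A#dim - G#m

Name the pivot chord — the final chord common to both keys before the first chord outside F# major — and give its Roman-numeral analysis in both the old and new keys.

D#m — vi in F# major, v in G# minor

Chords diatonic to F# major: F#, G#m, A#m, B, C#, D#m, E#dim.
Reading the progression, the first chord not in that set is A#dim, so the modulation leaves F# major there.
The chord immediately before A#dim is D#m, which is diatonic to both keys: vi in F# major and v in G# minor.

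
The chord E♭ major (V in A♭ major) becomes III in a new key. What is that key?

The numeral III denotes a major triad on scale degree 3. With E♭ on degree 3, the tonic of the new key is C.
Degree 3 carries a major triad in natural-minor keys, so the destination is C minor.
Check: the diatonic triads of C minor (natural minor) are Cm (i), Ddim (ii°), E♭ (III), Fm (iv), Gm (v), A♭ (VI), B♭ (VII) — E♭ major is indeed III.

C minor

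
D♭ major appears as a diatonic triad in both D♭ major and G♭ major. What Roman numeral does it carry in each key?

The scale of D♭ major is D♭ E♭ F G♭ A♭ B♭ C; D♭ is degree 1, and the triad built there (D♭-F-A♭) is major, so it is I.
The scale of G♭ major is G♭ A♭ B♭ C♭ D♭ E♭ F; D♭ is degree 5, and the triad built there (D♭-F-A♭) is major, so it is V.

I in D♭ major; V in G♭ major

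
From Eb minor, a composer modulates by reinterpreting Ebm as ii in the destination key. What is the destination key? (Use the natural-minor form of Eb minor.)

Db major

The numeral ii denotes a minor triad on scale degree 2. With Eb on degree 2, the tonic of the new key is Db.
Degree 2 carries a minor triad in major keys, so the destination is Db major.
Check: the diatonic triads of Db major are Db (I), Ebm (ii), Fm (iii), Gb (IV), Ab (V), Bbm (vi), Cdim (vii°) — Ebm is indeed ii.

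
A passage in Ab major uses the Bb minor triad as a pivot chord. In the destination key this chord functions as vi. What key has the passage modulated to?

The numeral vi denotes a minor triad on scale degree 6. With Bb on degree 6, the tonic of the new key is Db.
Degree 6 carries a minor triad in major keys, so the destination is Db major.
Check: the diatonic triads of Db major are Db (I), Ebm (ii), Fm (iii), Gb (IV), Ab (V), Bbm (vi), Cdim (vii°) — Bb minor is indeed vi.

Db major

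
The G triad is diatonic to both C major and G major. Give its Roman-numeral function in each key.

V in C major; I in G major

The scale of C major is C D E F G A B; G is degree 5, and the triad built there (G-B-D) is major, so it is V.
The scale of G major is G A B C D E F#; G is degree 1, and the triad built there (G-B-D) is major, so it is I.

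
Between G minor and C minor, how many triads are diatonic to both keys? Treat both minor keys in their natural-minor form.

Diatonic triads of G minor (natural minor): Gm (i), Adim (ii°), Bb (III), Cm (iv), Dm (v), Eb (VI), F (VII).
Diatonic triads of C minor (natural minor): Cm (i), Ddim (ii°), Eb (III), Fm (iv), Gm (v), Ab (VI), Bb (VII).
Matching root and quality in both lists: Gm, Bb, Cm, Eb.
That gives 4 common triads.

4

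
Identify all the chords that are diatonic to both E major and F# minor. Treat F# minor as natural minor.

E, F#m, A, C#m

Triads in E major: E (I), F#m (ii), G#m (iii), A (IV), B (V), C#m (vi), D#dim (vii°).
Triads in F# minor (natural minor): F#m (i), G#dim (ii°), A (III), Bm (iv), C#m (v), D (VI), E (VII).
Shared triads with their functions: E (I in E major, VII in F# minor); F#m (ii in E major, i in F# minor); A (IV in E major, III in F# minor); C#m (vi in E major, v in F# minor).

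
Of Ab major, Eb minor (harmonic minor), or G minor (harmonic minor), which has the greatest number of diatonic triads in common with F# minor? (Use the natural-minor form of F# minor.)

Triads of F# minor (natural minor): F# minor (i), G# diminished (ii°), A major (III), B minor (iv), C# minor (v), D major (VI), E major (VII).
Ab major shares 0: none.
Eb minor (harmonic minor) shares 0: none.
G minor (harmonic minor) shares 1: D.
The most common triads (1) are shared with G minor.

G minor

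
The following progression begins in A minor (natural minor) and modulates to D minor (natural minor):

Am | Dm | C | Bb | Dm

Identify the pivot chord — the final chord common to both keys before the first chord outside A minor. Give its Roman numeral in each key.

Chords diatonic to A minor: Am, Bdim, C, Dm, Em, F, G.
Reading the progression, the first chord not in that set is Bb, so the modulation leaves A minor there.
The chord immediately before Bb is C, which is diatonic to both keys: III in A minor and VII in D minor.

C — III in A minor, VII in D minor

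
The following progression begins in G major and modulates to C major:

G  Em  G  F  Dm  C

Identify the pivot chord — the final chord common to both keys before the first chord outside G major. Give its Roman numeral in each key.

G — I in G major, V in C major

Chords diatonic to G major: G, Am, Bm, C, D, Em, F#dim.
Reading the progression, the first chord not in that set is F, so the modulation leaves G major there.
The chord immediately before F is G, which is diatonic to both keys: I in G major and V in C major.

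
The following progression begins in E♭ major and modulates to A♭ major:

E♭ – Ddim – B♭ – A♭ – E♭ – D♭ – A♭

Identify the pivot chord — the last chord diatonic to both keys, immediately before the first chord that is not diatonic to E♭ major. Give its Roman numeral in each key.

E♭ — I in E♭ major, V in A♭ major

Chords diatonic to E♭ major: E♭, Fm, Gm, A♭, B♭, Cm, Ddim.
Reading the progression, the first chord not in that set is D♭, so the modulation leaves E♭ major there.
The chord immediately before D♭ is E♭, which is diatonic to both keys: I in E♭ major and V in A♭ major.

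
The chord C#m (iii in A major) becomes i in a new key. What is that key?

The numeral i denotes a minor triad on scale degree 1. With C# on degree 1, the tonic of the new key is C#.
Degree 1 carries a minor triad in minor keys, so the destination is C# minor.
Check: the diatonic triads of C# minor (natural minor) are C#m (i), D#dim (ii°), E (III), F#m (iv), G#m (v), A (VI), B (VII) — C#m is indeed i.

C# minor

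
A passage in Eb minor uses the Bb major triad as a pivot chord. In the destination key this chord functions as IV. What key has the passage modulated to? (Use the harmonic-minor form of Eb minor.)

F major

The numeral IV denotes a major triad on scale degree 4. With Bb on degree 4, the tonic of the new key is F.
Degree 4 carries a major triad in major keys, so the destination is F major.
Check: the diatonic triads of F major are F (I), Gm (ii), Am (iii), Bb (IV), C (V), Dm (vi), Edim (vii°) — Bb major is indeed IV.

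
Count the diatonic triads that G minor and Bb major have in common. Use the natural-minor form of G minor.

7

Diatonic triads of G minor (natural minor): Gm (i), Adim (ii°), Bb (III), Cm (iv), Dm (v), Eb (VI), F (VII).
Diatonic triads of Bb major: Bb (I), Cm (ii), Dm (iii), Eb (IV), F (V), Gm (vi), Adim (vii°).
Matching root and quality in both lists: Gm, Adim, Bb, Cm, Dm, Eb, F.
That gives 7 common triads.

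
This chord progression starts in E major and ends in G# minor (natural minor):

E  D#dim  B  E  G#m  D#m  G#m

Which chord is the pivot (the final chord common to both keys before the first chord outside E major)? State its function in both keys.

G#m — iii in E major, i in G# minor

Chords diatonic to E major: E, F#m, G#m, A, B, C#m, D#dim.
Reading the progression, the first chord not in that set is D#m, so the modulation leaves E major there.
The chord immediately before D#m is G#m, which is diatonic to both keys: iii in E major and i in G# minor.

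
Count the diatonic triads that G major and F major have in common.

2

Diatonic triads of G major: G (I), Am (ii), Bm (iii), C (IV), D (V), Em (vi), F#dim (vii°).
Diatonic triads of F major: F (I), Gm (ii), Am (iii), Bb (IV), C (V), Dm (vi), Edim (vii°).
Matching root and quality in both lists: Am, C.
That gives 2 common triads.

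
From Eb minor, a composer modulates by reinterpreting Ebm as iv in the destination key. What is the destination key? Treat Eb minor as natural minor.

The numeral iv denotes a minor triad on scale degree 4. With Eb on degree 4, the tonic of the new key is Bb.
Degree 4 carries a minor triad in minor keys, so the destination is Bb minor.
Check: the diatonic triads of Bb minor (natural minor) are Bbm (i), Cdim (ii°), Db (III), Ebm (iv), Fm (v), Gb (VI), Ab (VII) — Ebm is indeed iv.

Bb minor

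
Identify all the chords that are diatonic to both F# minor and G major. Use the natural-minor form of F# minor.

Triads in F# minor (natural minor): F#m (i), G#dim (ii°), A (III), Bm (iv), C#m (v), D (VI), E (VII).
Triads in G major: G (I), Am (ii), Bm (iii), C (IV), D (V), Em (vi), F#dim (vii°).
Shared triads with their functions: Bm (iv in F# minor, iii in G major); D (VI in F# minor, V in G major).

Bm, D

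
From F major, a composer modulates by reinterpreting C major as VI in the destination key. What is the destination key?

E minor

The numeral VI denotes a major triad on scale degree 6. With C on degree 6, the tonic of the new key is E.
Degree 6 carries a major triad in minor keys, so the destination is E minor.
Check: the diatonic triads of E minor (natural minor) are Em (i), F♯dim (ii°), G (III), Am (iv), Bm (v), C (VI), D (VII) — C major is indeed VI.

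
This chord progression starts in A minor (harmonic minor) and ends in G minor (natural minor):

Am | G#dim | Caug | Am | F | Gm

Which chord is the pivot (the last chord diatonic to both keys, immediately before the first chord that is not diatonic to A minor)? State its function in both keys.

Chords diatonic to A minor: Am, Bdim, Caug, Dm, E, F, G#dim.
Reading the progression, the first chord not in that set is Gm, so the modulation leaves A minor there.
The chord immediately before Gm is F, which is diatonic to both keys: VI in A minor and VII in G minor.

F — VI in A minor, VII in G minor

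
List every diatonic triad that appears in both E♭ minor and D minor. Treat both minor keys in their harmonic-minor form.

Triads in E♭ minor (harmonic minor): E♭m (i), Fdim (ii°), G♭aug (III+), A♭m (iv), B♭ (V), C♭ (VI), Ddim (vii°).
Triads in D minor (harmonic minor): Dm (i), Edim (ii°), Faug (III+), Gm (iv), A (V), B♭ (VI), C♯dim (vii°).
Shared triads with their functions: B♭ (V in E♭ minor, VI in D minor).

B♭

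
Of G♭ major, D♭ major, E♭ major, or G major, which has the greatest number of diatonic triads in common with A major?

G major

Triads of A major: A (I), Bm (ii), C♯m (iii), D (IV), E (V), F♯m (vi), G♯dim (vii°).
G♭ major shares 0: none.
D♭ major shares 0: none.
E♭ major shares 0: none.
G major shares 2: Bm, D.
The most common triads (2) are shared with G major.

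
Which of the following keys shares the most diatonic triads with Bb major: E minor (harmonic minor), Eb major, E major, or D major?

Triads of Bb major: Bb major (I), C minor (ii), D minor (iii), Eb major (IV), F major (V), G minor (vi), A diminished (vii°).
E minor (harmonic minor) shares 0: none.
Eb major shares 4: Bb, Cm, Eb, Gm.
E major shares 0: none.
D major shares 0: none.
The most common triads (4) are shared with Eb major.

Eb major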